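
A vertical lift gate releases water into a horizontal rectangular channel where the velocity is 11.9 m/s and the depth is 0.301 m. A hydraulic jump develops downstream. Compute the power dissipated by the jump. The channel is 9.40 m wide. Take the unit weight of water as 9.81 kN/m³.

Fr₁ = V₁/√(g·y₁) = 11.9/√(9.81×0.301) = 6.93.
From the momentum equation for a rectangular channel, y₂/y₁ = ½[√(1 + 8Fr₁²) − 1] = ½[√384.7 − 1] = 9.31.
y₂ = 9.31 × 0.301 = 2.80 m.
Head loss: ΔE = (y₂ − y₁)³/(4y₁y₂) = (2.80 − 0.301)³/(4×0.301×2.80) = 15.6/3.37 = 4.63 m.
q = V₁·y₁ = 11.9 × 0.301 = 3.58 m²/s. Q = q·b = 3.58 × 9.40 = 33.7 m³/s. P = γ·Q·ΔE = 9.81 × 33.7 × 4.63 = 1531 kW.

P = 1531 kW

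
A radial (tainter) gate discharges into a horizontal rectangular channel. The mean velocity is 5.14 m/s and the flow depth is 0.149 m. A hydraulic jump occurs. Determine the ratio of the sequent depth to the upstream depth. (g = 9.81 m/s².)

y₂/y₁ = 5.53

Fr₁ = V₁/√(g·y₁) = 5.14/√(9.81×0.149) = 4.25.
Sequent-depth ratio: y₂/y₁ = ½[√(1 + 8Fr₁²) − 1] = ½[√145.6 − 1] = 5.53.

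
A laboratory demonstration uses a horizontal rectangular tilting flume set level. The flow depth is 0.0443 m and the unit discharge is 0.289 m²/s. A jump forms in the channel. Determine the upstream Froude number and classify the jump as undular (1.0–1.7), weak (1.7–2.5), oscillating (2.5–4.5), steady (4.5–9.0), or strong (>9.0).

Fr₁ = 9.90; strong jump

V₁ = q/y₁ = 0.289/0.0443 = 6.52 m/s. Fr₁ = V₁/√(g·y₁) = 6.52/√(9.81×0.0443) = 9.90.
Fr₁ = 9.90 lies in the strong range.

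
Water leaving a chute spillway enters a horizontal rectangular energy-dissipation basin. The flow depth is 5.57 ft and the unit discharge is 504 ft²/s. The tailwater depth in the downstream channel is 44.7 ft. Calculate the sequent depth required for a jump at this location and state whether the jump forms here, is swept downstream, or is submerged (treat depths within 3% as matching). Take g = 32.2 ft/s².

y₂ = 50.5 ft; the jump is swept downstream

V₁ = q/y₁ = 504/5.57 = 90.5 ft/s. Fr₁ = V₁/√(g·y₁) = 90.5/√(32.2×5.57) = 6.76.
Bélanger equation: y₂/y₁ = ½[√(1 + 8Fr₁²) − 1] = ½[√366.2 − 1] = 9.07.
y₂ = 9.07 × 5.57 = 50.5 ft.
Tailwater y_tw = 44.7 ft: y_tw < y₂, so the jump is swept downstream.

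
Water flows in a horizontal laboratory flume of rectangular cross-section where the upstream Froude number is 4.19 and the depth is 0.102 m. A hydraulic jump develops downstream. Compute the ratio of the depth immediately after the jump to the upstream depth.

Fr₁ = 4.19 (given).
Conjugate-depth relation: y₂/y₁ = ½[√(1 + 8Fr₁²) − 1] = ½[√141.4 − 1] = 5.45.

y₂/y₁ = 5.45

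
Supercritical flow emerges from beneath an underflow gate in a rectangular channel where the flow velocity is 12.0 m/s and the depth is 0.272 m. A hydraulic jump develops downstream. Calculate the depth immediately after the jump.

y₂ = 2.69 m

Fr₁ = V₁/√(g·y₁) = 12.0/√(9.81×0.272) = 7.35.
From the momentum equation for a rectangular channel, y₂/y₁ = ½[√(1 + 8Fr₁²) − 1] = ½[√432.7 − 1] = 9.90.
y₂ = 9.90 × 0.272 = 2.69 m.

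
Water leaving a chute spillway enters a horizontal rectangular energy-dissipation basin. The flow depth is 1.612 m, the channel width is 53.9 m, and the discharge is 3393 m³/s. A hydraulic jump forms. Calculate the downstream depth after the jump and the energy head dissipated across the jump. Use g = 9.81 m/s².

y₂ = 21.60 m; ΔE = 57.31 m

q = Q/b = 3393/53.9 = 62.95 m²/s; V₁ = q/y₁ = 39.05 m/s. Fr₁ = V₁/√(g·y₁) = 9.820.
Sequent-depth ratio: y₂/y₁ = ½[√(1 + 8Fr₁²) − 1] = ½[√772.46 − 1] = 13.40.
y₂ = 13.40 × 1.612 = 21.60 m.
Head loss: ΔE = (y₂ − y₁)³/(4y₁y₂) = (21.60 − 1.612)³/(4×1.612×21.60) = 7980/139.2 = 57.31 m.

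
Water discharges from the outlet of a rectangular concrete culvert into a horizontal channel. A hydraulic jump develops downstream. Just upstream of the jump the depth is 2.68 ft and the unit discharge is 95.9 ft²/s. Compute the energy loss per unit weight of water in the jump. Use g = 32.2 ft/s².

ΔE = 8.44 ft

V₁ = q/y₁ = 95.9/2.68 = 35.8 ft/s. Fr₁ = V₁/√(g·y₁) = 35.8/√(32.2×2.68) = 3.85.
Sequent-depth ratio: y₂/y₁ = ½[√(1 + 8Fr₁²) − 1] = ½[√119.7 − 1] = 4.97.
y₂ = 4.97 × 2.68 = 13.3 ft.
V₂ = q/y₂ = 95.9/13.3 = 7.20 ft/s. E₁ = y₁ + V₁²/2g = 22.6 ft; E₂ = y₂ + V₂²/2g = 14.1 ft. ΔE = E₁ − E₂ = 8.44 ft.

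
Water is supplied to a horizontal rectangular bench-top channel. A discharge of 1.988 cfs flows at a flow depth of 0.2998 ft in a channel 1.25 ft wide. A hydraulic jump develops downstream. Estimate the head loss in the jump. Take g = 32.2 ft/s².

ΔE = 0.03435 ft

q = Q/b = 1.988/1.25 = 1.590 ft²/s; V₁ = q/y₁ = 5.305 ft/s. Fr₁ = V₁/√(g·y₁) = 1.707.
Conjugate-depth relation: y₂/y₁ = ½[√(1 + 8Fr₁²) − 1] = ½[√24.321 − 1] = 1.966.
y₂ = 1.966 × 0.2998 = 0.5894 ft.
V₂ = q/y₂ = 1.590/0.5894 = 2.699 ft/s. E₁ = y₁ + V₁²/2g = 0.7368 ft; E₂ = y₂ + V₂²/2g = 0.7024 ft. ΔE = E₁ − E₂ = 0.03435 ft.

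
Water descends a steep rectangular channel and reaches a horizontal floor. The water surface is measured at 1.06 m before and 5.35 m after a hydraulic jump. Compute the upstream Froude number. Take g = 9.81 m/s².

For a rectangular channel the momentum equation gives q² = ½·g·y₁·y₂·(y₁ + y₂) = ½×9.81×1.06×5.35×6.41 = 178.
q = √178 = 13.4 m²/s.
V₁ = q/y₁ = 12.6 m/s; Fr₁ = V₁/√(g·y₁) = 3.91.

Fr₁ = 3.91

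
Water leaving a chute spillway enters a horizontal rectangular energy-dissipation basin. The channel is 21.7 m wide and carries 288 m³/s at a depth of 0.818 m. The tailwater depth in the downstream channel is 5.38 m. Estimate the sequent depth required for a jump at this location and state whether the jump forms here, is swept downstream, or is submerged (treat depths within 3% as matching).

y₂ = 6.23 m; the jump is swept downstream

q = Q/b = 288/21.7 = 13.3 m²/s; V₁ = q/y₁ = 16.2 m/s. Fr₁ = V₁/√(g·y₁) = 5.73.
From the momentum equation for a rectangular channel, y₂/y₁ = ½[√(1 + 8Fr₁²) − 1] = ½[√263.4 − 1] = 7.62.
y₂ = 7.62 × 0.818 = 6.23 m.
Tailwater y_tw = 5.38 m: y_tw < y₂, so the jump is swept downstream.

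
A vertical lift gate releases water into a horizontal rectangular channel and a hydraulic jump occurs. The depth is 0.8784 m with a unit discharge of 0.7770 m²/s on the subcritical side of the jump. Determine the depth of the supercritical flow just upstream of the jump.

y₁ = 0.1379 m

V₂ = q/y₂ = 0.7770/0.8784 = 0.8846 m/s; Fr₂ = V₂/√(g·y₂) = 0.3013.
From the momentum equation (using Fr₂), y₁/y₂ = ½[√(1 + 8Fr₂²) − 1] = ½[√1.7264 − 1] = 0.1570.
y₁ = 0.1570 × 0.8784 = 0.1379 m.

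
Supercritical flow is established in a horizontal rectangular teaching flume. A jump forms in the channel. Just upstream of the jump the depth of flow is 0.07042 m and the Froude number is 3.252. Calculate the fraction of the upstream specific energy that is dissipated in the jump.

Fr₁ = 3.252 (given).
Bélanger equation: y₂/y₁ = ½[√(1 + 8Fr₁²) − 1] = ½[√85.604 − 1] = 4.126.
y₂ = 4.126 × 0.07042 = 0.2906 m.
E₁ = y₁(1 + Fr₁²/2) = 0.07042×(1 + 3.252²/2) = 0.4428 m. ΔE = (y₂ − y₁)³/(4y₁y₂) = 0.1304 m. ΔE/E₁ = 0.1304/0.4428 = 0.294.

ΔE/E₁ = 0.294 (29.4%)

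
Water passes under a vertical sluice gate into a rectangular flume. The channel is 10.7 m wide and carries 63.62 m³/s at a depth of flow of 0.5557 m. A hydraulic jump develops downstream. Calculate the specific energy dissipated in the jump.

q = Q/b = 63.62/10.7 = 5.946 m²/s; V₁ = q/y₁ = 10.70 m/s. Fr₁ = V₁/√(g·y₁) = 4.583.
From the momentum equation for a rectangular channel, y₂/y₁ = ½[√(1 + 8Fr₁²) − 1] = ½[√169.00 − 1] = 6.000.
y₂ = 6.000 × 0.5557 = 3.334 m.
Head loss: ΔE = (y₂ − y₁)³/(4y₁y₂) = (3.334 − 0.5557)³/(4×0.5557×3.334) = 21.45/7.411 = 2.894 m.

ΔE = 2.894 m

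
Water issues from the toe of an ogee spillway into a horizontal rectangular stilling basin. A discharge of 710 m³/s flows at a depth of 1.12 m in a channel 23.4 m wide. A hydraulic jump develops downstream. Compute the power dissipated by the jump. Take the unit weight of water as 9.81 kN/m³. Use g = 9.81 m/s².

q = Q/b = 710/23.4 = 30.3 m²/s; V₁ = q/y₁ = 27.1 m/s. Fr₁ = V₁/√(g·y₁) = 8.17.
Bélanger equation: y₂/y₁ = ½[√(1 + 8Fr₁²) − 1] = ½[√535.4 − 1] = 11.1.
y₂ = 11.1 × 1.12 = 12.4 m.
V₂ = q/y₂ = 30.3/12.4 = 2.45 m/s. E₁ = y₁ + V₁²/2g = 38.5 m; E₂ = y₂ + V₂²/2g = 12.7 m. ΔE = E₁ − E₂ = 25.8 m.
P = γ·Q·ΔE = 9.81 × 710 × 25.8 = 179867 kW.

P = 179867 kW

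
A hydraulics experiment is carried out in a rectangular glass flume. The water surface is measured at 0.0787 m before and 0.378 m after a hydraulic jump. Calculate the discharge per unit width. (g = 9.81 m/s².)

q = 0.258 m²/s

For a rectangular channel the momentum equation gives q² = ½·g·y₁·y₂·(y₁ + y₂) = ½×9.81×0.0787×0.378×0.457 = 0.0666.
q = √0.0666 = 0.258 m²/s.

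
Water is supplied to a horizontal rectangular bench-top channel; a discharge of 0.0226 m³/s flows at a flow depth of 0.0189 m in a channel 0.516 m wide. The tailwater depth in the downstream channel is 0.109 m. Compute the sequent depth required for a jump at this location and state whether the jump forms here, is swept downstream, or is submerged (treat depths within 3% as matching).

q = Q/b = 0.0226/0.516 = 0.0438 m²/s; V₁ = q/y₁ = 2.32 m/s. Fr₁ = V₁/√(g·y₁) = 5.38.
Conjugate-depth relation: y₂/y₁ = ½[√(1 + 8Fr₁²) − 1] = ½[√232.7 − 1] = 7.13.
y₂ = 7.13 × 0.0189 = 0.135 m.
Tailwater y_tw = 0.109 m: y_tw < y₂, so the jump is swept downstream.

y₂ = 0.135 m; the jump is swept downstream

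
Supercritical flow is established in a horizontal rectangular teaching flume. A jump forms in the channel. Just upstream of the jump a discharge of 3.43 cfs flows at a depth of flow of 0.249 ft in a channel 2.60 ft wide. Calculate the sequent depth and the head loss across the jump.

y₂ = 0.546 ft; ΔE = 0.0482 ft

q = Q/b = 3.43/2.60 = 1.32 ft²/s; V₁ = q/y₁ = 5.30 ft/s. Fr₁ = V₁/√(g·y₁) = 1.87.
Conjugate-depth relation: y₂/y₁ = ½[√(1 + 8Fr₁²) − 1] = ½[√29.01 − 1] = 2.19.
y₂ = 2.19 × 0.249 = 0.546 ft.
V₂ = q/y₂ = 1.32/0.546 = 2.42 ft/s. E₁ = y₁ + V₁²/2g = 0.685 ft; E₂ = y₂ + V₂²/2g = 0.637 ft. ΔE = E₁ − E₂ = 0.0482 ft.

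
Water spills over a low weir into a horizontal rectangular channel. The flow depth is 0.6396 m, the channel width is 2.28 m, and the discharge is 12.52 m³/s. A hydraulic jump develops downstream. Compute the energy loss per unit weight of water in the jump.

q = Q/b = 12.52/2.28 = 5.491 m²/s; V₁ = q/y₁ = 8.585 m/s. Fr₁ = V₁/√(g·y₁) = 3.427.
Conjugate-depth relation: y₂/y₁ = ½[√(1 + 8Fr₁²) − 1] = ½[√94.980 − 1] = 4.373.
y₂ = 4.373 × 0.6396 = 2.797 m.
V₂ = q/y₂ = 5.491/2.797 = 1.963 m/s. E₁ = y₁ + V₁²/2g = 4.396 m; E₂ = y₂ + V₂²/2g = 2.993 m. ΔE = E₁ − E₂ = 1.403 m.

ΔE = 1.403 m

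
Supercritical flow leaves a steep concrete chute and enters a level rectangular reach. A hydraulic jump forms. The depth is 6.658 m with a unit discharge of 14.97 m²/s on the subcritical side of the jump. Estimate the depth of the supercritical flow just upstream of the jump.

V₂ = q/y₂ = 14.97/6.658 = 2.248 m/s; Fr₂ = V₂/√(g·y₂) = 0.2782.
From the momentum equation (using Fr₂), y₁/y₂ = ½[√(1 + 8Fr₂²) − 1] = ½[√1.6192 − 1] = 0.1362.
y₁ = 0.1362 × 6.658 = 0.9071 m.

y₁ = 0.9071 m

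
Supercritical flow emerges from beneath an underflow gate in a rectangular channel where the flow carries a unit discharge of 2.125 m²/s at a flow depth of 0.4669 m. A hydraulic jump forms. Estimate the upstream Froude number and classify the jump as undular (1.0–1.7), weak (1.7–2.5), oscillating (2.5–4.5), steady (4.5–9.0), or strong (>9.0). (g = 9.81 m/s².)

V₁ = q/y₁ = 2.125/0.4669 = 4.551 m/s. Fr₁ = V₁/√(g·y₁) = 4.551/√(9.81×0.4669) = 2.127.
Fr₁ = 2.127 lies in the weak range.

Fr₁ = 2.127; weak jump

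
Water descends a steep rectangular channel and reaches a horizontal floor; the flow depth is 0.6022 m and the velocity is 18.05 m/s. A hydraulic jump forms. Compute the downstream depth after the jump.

Fr₁ = V₁/√(g·y₁) = 18.05/√(9.81×0.6022) = 7.426.
Sequent-depth ratio: y₂/y₁ = ½[√(1 + 8Fr₁²) − 1] = ½[√442.20 − 1] = 10.01.
y₂ = 10.01 × 0.6022 = 6.031 m.

y₂ = 6.031 m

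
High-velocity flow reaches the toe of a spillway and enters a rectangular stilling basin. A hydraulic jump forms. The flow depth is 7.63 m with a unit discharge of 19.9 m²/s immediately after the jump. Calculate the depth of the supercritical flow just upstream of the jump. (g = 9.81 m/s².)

V₂ = q/y₂ = 19.9/7.63 = 2.61 m/s; Fr₂ = V₂/√(g·y₂) = 0.301.
Applying the sequent-depth relation in reverse, y₁/y₂ = ½[√(1 + 8Fr₂²) − 1] = ½[√1.727 − 1] = 0.157.
y₁ = 0.157 × 7.63 = 1.20 m.

y₁ = 1.20 m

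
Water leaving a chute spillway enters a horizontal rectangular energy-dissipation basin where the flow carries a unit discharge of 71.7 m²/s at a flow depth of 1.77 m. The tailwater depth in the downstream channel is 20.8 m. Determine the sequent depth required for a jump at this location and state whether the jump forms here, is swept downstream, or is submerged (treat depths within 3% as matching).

V₁ = q/y₁ = 71.7/1.77 = 40.5 m/s. Fr₁ = V₁/√(g·y₁) = 40.5/√(9.81×1.77) = 9.72.
By Bélanger, y₂/y₁ = ½[√(1 + 8Fr₁²) − 1] = ½[√757.0 − 1] = 13.3.
y₂ = 13.3 × 1.77 = 23.5 m.
Tailwater y_tw = 20.8 m: y_tw < y₂, so the jump is swept downstream.

y₂ = 23.5 m; the jump is swept downstream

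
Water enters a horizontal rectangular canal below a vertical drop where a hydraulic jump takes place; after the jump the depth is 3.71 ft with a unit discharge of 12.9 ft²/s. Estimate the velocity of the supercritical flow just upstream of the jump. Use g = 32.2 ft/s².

V₂ = q/y₂ = 12.9/3.71 = 3.48 ft/s; Fr₂ = V₂/√(g·y₂) = 0.318.
Applying the sequent-depth relation in reverse, y₁/y₂ = ½[√(1 + 8Fr₂²) − 1] = ½[√1.810 − 1] = 0.173.
y₁ = 0.173 × 3.71 = 0.640 ft.
V₁ = q/y₁ = 12.9/0.640 = 20.1 ft/s.

V₁ = 20.1 ft/s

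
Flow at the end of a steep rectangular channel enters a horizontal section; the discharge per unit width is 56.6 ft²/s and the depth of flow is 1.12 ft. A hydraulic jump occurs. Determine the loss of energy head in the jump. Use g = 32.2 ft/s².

ΔE = 27.7 ft

V₁ = q/y₁ = 56.6/1.12 = 50.5 ft/s. Fr₁ = V₁/√(g·y₁) = 50.5/√(32.2×1.12) = 8.42.
From the momentum equation for a rectangular channel, y₂/y₁ = ½[√(1 + 8Fr₁²) − 1] = ½[√567.5 − 1] = 11.4.
y₂ = 11.4 × 1.12 = 12.8 ft.
Head loss: ΔE = (y₂ − y₁)³/(4y₁y₂) = (12.8 − 1.12)³/(4×1.12×12.8) = 1586/57.3 = 27.7 ft.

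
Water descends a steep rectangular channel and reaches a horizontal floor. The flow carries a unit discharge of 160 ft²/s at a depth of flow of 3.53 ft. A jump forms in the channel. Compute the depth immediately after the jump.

V₁ = q/y₁ = 160/3.53 = 45.3 ft/s. Fr₁ = V₁/√(g·y₁) = 45.3/√(32.2×3.53) = 4.25.
Conjugate-depth relation: y₂/y₁ = ½[√(1 + 8Fr₁²) − 1] = ½[√145.6 − 1] = 5.53.
y₂ = 5.53 × 3.53 = 19.5 ft.

y₂ = 19.5 ft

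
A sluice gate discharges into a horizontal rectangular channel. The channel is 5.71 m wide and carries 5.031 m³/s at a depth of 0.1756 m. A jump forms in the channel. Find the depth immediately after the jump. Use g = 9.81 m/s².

y₂ = 0.8656 m

q = Q/b = 5.031/5.71 = 0.8811 m²/s; V₁ = q/y₁ = 5.018 m/s. Fr₁ = V₁/√(g·y₁) = 3.823.
Bélanger equation: y₂/y₁ = ½[√(1 + 8Fr₁²) − 1] = ½[√117.92 − 1] = 4.930.
y₂ = 4.930 × 0.1756 = 0.8656 m.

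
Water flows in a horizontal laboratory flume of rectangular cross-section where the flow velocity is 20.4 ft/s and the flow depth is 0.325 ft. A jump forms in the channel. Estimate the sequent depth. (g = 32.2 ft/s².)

y₂ = 2.74 ft

Fr₁ = V₁/√(g·y₁) = 20.4/√(32.2×0.325) = 6.31.
Conjugate-depth relation: y₂/y₁ = ½[√(1 + 8Fr₁²) − 1] = ½[√319.1 − 1] = 8.43.
y₂ = 8.43 × 0.325 = 2.74 ft.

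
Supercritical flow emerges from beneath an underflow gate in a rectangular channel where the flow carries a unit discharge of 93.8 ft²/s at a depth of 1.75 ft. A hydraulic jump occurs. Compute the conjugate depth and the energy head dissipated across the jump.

V₁ = q/y₁ = 93.8/1.75 = 53.6 ft/s. Fr₁ = V₁/√(g·y₁) = 53.6/√(32.2×1.75) = 7.14.
By Bélanger, y₂/y₁ = ½[√(1 + 8Fr₁²) − 1] = ½[√408.9 − 1] = 9.61.
y₂ = 9.61 × 1.75 = 16.8 ft.
V₂ = q/y₂ = 93.8/16.8 = 5.58 ft/s. E₁ = y₁ + V₁²/2g = 46.4 ft; E₂ = y₂ + V₂²/2g = 17.3 ft. ΔE = E₁ − E₂ = 29.1 ft.

y₂ = 16.8 ft; ΔE = 29.1 ft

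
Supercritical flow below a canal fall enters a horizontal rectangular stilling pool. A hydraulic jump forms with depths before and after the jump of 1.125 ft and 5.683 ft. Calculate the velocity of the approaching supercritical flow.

For a rectangular channel the momentum equation gives q² = ½·g·y₁·y₂·(y₁ + y₂) = ½×32.2×1.125×5.683×6.808 = 700.8.
q = √700.8 = 26.47 ft²/s.
V₁ = q/y₁ = 26.47/1.125 = 23.53 ft/s.

V₁ = 23.53 ft/s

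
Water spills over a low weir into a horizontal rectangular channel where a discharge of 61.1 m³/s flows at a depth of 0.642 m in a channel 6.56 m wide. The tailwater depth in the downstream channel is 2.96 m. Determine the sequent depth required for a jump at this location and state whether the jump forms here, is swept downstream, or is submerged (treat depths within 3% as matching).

y₂ = 4.94 m; the jump is swept downstream

q = Q/b = 61.1/6.56 = 9.31 m²/s; V₁ = q/y₁ = 14.5 m/s. Fr₁ = V₁/√(g·y₁) = 5.78.
By Bélanger, y₂/y₁ = ½[√(1 + 8Fr₁²) − 1] = ½[√268.4 − 1] = 7.69.
y₂ = 7.69 × 0.642 = 4.94 m.
Tailwater y_tw = 2.96 m: y_tw < y₂, so the jump is swept downstream.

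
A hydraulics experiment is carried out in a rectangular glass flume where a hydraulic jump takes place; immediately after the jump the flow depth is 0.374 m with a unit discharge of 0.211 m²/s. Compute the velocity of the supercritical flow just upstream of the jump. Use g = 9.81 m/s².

V₁ = 3.74 m/s

V₂ = q/y₂ = 0.211/0.374 = 0.564 m/s; Fr₂ = V₂/√(g·y₂) = 0.295.
The Bélanger relation is symmetric: y₁/y₂ = ½[√(1 + 8Fr₂²) − 1] = ½[√1.694 − 1] = 0.151.
y₁ = 0.151 × 0.374 = 0.0564 m.
V₁ = q/y₁ = 0.211/0.0564 = 3.74 m/s.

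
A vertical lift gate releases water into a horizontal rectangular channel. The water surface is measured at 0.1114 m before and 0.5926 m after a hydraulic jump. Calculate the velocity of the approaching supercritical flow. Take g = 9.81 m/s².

For a rectangular channel the momentum equation gives q² = ½·g·y₁·y₂·(y₁ + y₂) = ½×9.81×0.1114×0.5926×0.7040 = 0.2280.
q = √0.2280 = 0.4775 m²/s.
V₁ = q/y₁ = 0.4775/0.1114 = 4.286 m/s.

V₁ = 4.286 m/s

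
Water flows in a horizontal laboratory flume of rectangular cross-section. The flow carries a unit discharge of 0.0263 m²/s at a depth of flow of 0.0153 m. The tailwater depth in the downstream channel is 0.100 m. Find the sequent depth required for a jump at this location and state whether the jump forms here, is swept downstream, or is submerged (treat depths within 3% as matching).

y₂ = 0.0887 m; the jump is submerged

V₁ = q/y₁ = 0.0263/0.0153 = 1.72 m/s. Fr₁ = V₁/√(g·y₁) = 1.72/√(9.81×0.0153) = 4.44.
From the momentum equation for a rectangular channel, y₂/y₁ = ½[√(1 + 8Fr₁²) − 1] = ½[√158.5 − 1] = 5.79.
y₂ = 5.79 × 0.0153 = 0.0887 m.
Tailwater y_tw = 0.100 m: y_tw > y₂, so the jump is submerged.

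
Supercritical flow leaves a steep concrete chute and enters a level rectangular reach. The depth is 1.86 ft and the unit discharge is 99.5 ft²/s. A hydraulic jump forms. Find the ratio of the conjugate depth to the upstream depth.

y₂/y₁ = 9.29

V₁ = q/y₁ = 99.5/1.86 = 53.5 ft/s. Fr₁ = V₁/√(g·y₁) = 53.5/√(32.2×1.86) = 6.91.
From the momentum equation for a rectangular channel, y₂/y₁ = ½[√(1 + 8Fr₁²) − 1] = ½[√383.2 − 1] = 9.29.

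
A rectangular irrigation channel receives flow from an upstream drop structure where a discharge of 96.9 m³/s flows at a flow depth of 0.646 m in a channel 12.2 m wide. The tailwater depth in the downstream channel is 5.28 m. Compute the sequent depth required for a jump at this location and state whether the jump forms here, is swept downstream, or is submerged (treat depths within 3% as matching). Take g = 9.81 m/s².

q = Q/b = 96.9/12.2 = 7.94 m²/s; V₁ = q/y₁ = 12.3 m/s. Fr₁ = V₁/√(g·y₁) = 4.88.
From the momentum equation for a rectangular channel, y₂/y₁ = ½[√(1 + 8Fr₁²) − 1] = ½[√191.8 − 1] = 6.43.
y₂ = 6.43 × 0.646 = 4.15 m.
Tailwater y_tw = 5.28 m: y_tw > y₂, so the jump is submerged.

y₂ = 4.15 m; the jump is submerged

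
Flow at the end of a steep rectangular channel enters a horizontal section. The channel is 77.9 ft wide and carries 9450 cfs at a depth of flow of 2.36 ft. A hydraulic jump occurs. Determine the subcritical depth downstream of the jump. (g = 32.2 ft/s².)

y₂ = 18.5 ft

q = Q/b = 9450/77.9 = 121 ft²/s; V₁ = q/y₁ = 51.4 ft/s. Fr₁ = V₁/√(g·y₁) = 5.90.
Sequent-depth ratio: y₂/y₁ = ½[√(1 + 8Fr₁²) − 1] = ½[√279.2 − 1] = 7.85.
y₂ = 7.85 × 2.36 = 18.5 ft.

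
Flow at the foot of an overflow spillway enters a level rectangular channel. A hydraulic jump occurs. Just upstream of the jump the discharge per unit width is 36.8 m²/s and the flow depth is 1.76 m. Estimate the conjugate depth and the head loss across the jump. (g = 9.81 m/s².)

V₁ = q/y₁ = 36.8/1.76 = 20.9 m/s. Fr₁ = V₁/√(g·y₁) = 20.9/√(9.81×1.76) = 5.03.
From the momentum equation for a rectangular channel, y₂/y₁ = ½[√(1 + 8Fr₁²) − 1] = ½[√203.6 − 1] = 6.63.
y₂ = 6.63 × 1.76 = 11.7 m.
Head loss: ΔE = (y₂ − y₁)³/(4y₁y₂) = (11.7 − 1.76)³/(4×1.76×11.7) = 975/82.2 = 11.9 m.

y₂ = 11.7 m; ΔE = 11.9 m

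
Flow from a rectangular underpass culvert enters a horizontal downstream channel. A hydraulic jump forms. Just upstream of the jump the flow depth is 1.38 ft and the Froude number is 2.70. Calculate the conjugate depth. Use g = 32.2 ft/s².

y₂ = 4.62 ft

Fr₁ = 2.70 (given).
Sequent-depth ratio: y₂/y₁ = ½[√(1 + 8Fr₁²) − 1] = ½[√59.32 − 1] = 3.35.
y₂ = 3.35 × 1.38 = 4.62 ft.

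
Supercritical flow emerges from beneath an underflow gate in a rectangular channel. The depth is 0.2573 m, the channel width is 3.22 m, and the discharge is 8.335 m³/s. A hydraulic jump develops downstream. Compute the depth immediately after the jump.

y₂ = 2.179 m

q = Q/b = 8.335/3.22 = 2.589 m²/s; V₁ = q/y₁ = 10.06 m/s. Fr₁ = V₁/√(g·y₁) = 6.332.
By Bélanger, y₂/y₁ = ½[√(1 + 8Fr₁²) − 1] = ½[√321.78 − 1] = 8.469.
y₂ = 8.469 × 0.2573 = 2.179 m.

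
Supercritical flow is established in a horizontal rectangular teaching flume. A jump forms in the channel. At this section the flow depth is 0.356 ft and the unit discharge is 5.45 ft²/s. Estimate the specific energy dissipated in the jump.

V₁ = q/y₁ = 5.45/0.356 = 15.3 ft/s. Fr₁ = V₁/√(g·y₁) = 15.3/√(32.2×0.356) = 4.52.
Bélanger equation: y₂/y₁ = ½[√(1 + 8Fr₁²) − 1] = ½[√164.6 − 1] = 5.91.
y₂ = 5.91 × 0.356 = 2.11 ft.
Head loss: ΔE = (y₂ − y₁)³/(4y₁y₂) = (2.11 − 0.356)³/(4×0.356×2.11) = 5.35/3.00 = 1.79 ft.

ΔE = 1.79 ft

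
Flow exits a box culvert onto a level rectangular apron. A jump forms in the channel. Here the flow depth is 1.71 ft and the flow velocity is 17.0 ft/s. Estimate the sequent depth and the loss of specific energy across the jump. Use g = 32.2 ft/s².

Fr₁ = V₁/√(g·y₁) = 17.0/√(32.2×1.71) = 2.29.
By Bélanger, y₂/y₁ = ½[√(1 + 8Fr₁²) − 1] = ½[√42.99 − 1] = 2.78.
y₂ = 2.78 × 1.71 = 4.75 ft.
Head loss: ΔE = (y₂ − y₁)³/(4y₁y₂) = (4.75 − 1.71)³/(4×1.71×4.75) = 28.1/32.5 = 0.865 ft.

y₂ = 4.75 ft; ΔE = 0.865 ft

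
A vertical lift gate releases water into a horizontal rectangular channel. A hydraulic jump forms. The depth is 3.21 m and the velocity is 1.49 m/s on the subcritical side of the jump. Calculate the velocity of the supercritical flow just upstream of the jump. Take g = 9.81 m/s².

Fr₂ = V₂/√(g·y₂) = 1.49/√(9.81×3.21) = 0.266.
The Bélanger relation is symmetric: y₁/y₂ = ½[√(1 + 8Fr₂²) − 1] = ½[√1.564 − 1] = 0.125.
y₁ = 0.125 × 3.21 = 0.402 m.
V₁ = q/y₁ = 4.78/0.402 = 11.9 m/s.

V₁ = 11.9 m/s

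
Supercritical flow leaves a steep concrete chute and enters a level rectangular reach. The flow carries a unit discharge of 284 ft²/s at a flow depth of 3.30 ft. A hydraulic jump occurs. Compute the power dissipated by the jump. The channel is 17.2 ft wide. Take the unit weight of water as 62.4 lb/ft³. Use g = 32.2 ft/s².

P = 44370 hp

V₁ = q/y₁ = 284/3.30 = 86.1 ft/s. Fr₁ = V₁/√(g·y₁) = 86.1/√(32.2×3.30) = 8.35.
From the momentum equation for a rectangular channel, y₂/y₁ = ½[√(1 + 8Fr₁²) − 1] = ½[√558.6 − 1] = 11.3.
y₂ = 11.3 × 3.30 = 37.3 ft.
Head loss: ΔE = (y₂ − y₁)³/(4y₁y₂) = (37.3 − 3.30)³/(4×3.30×37.3) = 39469/493 = 80.1 ft.
Q = q·b = 284 × 17.2 = 4885 cfs. P = γ·Q·ΔE/550 = 62.4 × 4885 × 80.1 / 550 = 44370 hp.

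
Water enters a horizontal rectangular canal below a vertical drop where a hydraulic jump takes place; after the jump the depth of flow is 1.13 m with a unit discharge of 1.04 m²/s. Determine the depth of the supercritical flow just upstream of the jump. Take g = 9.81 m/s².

V₂ = q/y₂ = 1.04/1.13 = 0.920 m/s; Fr₂ = V₂/√(g·y₂) = 0.276.
From the momentum equation (using Fr₂), y₁/y₂ = ½[√(1 + 8Fr₂²) − 1] = ½[√1.611 − 1] = 0.135.
y₁ = 0.135 × 1.13 = 0.152 m.

y₁ = 0.152 m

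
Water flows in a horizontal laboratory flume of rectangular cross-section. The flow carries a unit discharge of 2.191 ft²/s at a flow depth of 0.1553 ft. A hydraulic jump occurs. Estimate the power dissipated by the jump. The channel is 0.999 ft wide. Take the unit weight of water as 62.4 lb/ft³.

P = 0.4699 hp

V₁ = q/y₁ = 2.191/0.1553 = 14.11 ft/s. Fr₁ = V₁/√(g·y₁) = 14.11/√(32.2×0.1553) = 6.309.
From the momentum equation for a rectangular channel, y₂/y₁ = ½[√(1 + 8Fr₁²) − 1] = ½[√319.42 − 1] = 8.436.
y₂ = 8.436 × 0.1553 = 1.310 ft.
Head loss: ΔE = (y₂ − y₁)³/(4y₁y₂) = (1.310 − 0.1553)³/(4×0.1553×1.310) = 1.540/0.8139 = 1.892 ft.
Q = q·b = 2.191 × 0.999 = 2.189 cfs. P = γ·Q·ΔE/550 = 62.4 × 2.189 × 1.892 / 550 = 0.4699 hp.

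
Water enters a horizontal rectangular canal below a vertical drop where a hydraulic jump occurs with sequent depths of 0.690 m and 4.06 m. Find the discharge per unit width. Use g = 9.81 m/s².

For a rectangular channel the momentum equation gives q² = ½·g·y₁·y₂·(y₁ + y₂) = ½×9.81×0.690×4.06×4.75 = 65.3.
q = √65.3 = 8.08 m²/s.

q = 8.08 m²/s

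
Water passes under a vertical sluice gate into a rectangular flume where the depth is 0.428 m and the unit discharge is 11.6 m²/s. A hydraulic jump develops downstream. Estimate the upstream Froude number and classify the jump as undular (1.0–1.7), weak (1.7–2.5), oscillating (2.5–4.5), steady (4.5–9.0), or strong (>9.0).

V₁ = q/y₁ = 11.6/0.428 = 27.1 m/s. Fr₁ = V₁/√(g·y₁) = 27.1/√(9.81×0.428) = 13.2.
Fr₁ = 13.2 lies in the strong range.

Fr₁ = 13.2; strong jump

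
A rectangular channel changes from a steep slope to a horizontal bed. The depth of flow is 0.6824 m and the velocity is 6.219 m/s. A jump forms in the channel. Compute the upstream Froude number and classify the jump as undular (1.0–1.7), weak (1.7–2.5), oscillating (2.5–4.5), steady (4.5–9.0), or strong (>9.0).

Fr₁ = V₁/√(g·y₁) = 6.219/√(9.81×0.6824) = 2.404.
Fr₁ = 2.404 lies in the weak range.

Fr₁ = 2.404; weak jump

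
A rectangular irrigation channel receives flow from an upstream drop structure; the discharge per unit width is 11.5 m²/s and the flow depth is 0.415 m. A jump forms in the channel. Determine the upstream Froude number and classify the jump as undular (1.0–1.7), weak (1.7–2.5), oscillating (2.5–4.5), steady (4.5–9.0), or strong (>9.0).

V₁ = q/y₁ = 11.5/0.415 = 27.7 m/s. Fr₁ = V₁/√(g·y₁) = 27.7/√(9.81×0.415) = 13.7.
Fr₁ = 13.7 lies in the strong range.

Fr₁ = 13.7; strong jump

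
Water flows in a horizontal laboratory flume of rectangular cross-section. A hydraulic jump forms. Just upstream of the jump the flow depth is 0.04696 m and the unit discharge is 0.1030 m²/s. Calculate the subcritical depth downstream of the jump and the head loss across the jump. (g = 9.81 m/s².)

V₁ = q/y₁ = 0.1030/0.04696 = 2.193 m/s. Fr₁ = V₁/√(g·y₁) = 2.193/√(9.81×0.04696) = 3.232.
Conjugate-depth relation: y₂/y₁ = ½[√(1 + 8Fr₁²) − 1] = ½[√84.543 − 1] = 4.097.
y₂ = 4.097 × 0.04696 = 0.1924 m.
Head loss: ΔE = (y₂ − y₁)³/(4y₁y₂) = (0.1924 − 0.04696)³/(4×0.04696×0.1924) = 0.003077/0.03614 = 0.08514 m.

y₂ = 0.1924 m; ΔE = 0.08514 m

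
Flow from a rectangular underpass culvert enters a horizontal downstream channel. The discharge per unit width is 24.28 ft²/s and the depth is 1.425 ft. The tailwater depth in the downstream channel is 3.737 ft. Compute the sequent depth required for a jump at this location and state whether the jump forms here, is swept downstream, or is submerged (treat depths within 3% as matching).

V₁ = q/y₁ = 24.28/1.425 = 17.04 ft/s. Fr₁ = V₁/√(g·y₁) = 17.04/√(32.2×1.425) = 2.515.
From the momentum equation for a rectangular channel, y₂/y₁ = ½[√(1 + 8Fr₁²) − 1] = ½[√51.616 − 1] = 3.092.
y₂ = 3.092 × 1.425 = 4.406 ft.
Tailwater y_tw = 3.737 ft: y_tw < y₂, so the jump is swept downstream.

y₂ = 4.406 ft; the jump is swept downstream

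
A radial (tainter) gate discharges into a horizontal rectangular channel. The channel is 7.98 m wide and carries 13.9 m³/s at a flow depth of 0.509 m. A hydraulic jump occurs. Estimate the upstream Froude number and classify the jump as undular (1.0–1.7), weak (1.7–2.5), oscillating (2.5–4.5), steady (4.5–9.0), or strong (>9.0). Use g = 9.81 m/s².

Fr₁ = 1.53; undular jump

q = Q/b = 13.9/7.98 = 1.74 m²/s; V₁ = q/y₁ = 3.42 m/s. Fr₁ = V₁/√(g·y₁) = 1.53.
Fr₁ = 1.53 lies in the undular range.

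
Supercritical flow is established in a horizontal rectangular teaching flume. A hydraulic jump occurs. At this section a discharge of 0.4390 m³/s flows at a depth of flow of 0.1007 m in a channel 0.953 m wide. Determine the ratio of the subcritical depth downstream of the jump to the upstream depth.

y₂/y₁ = 6.028

q = Q/b = 0.4390/0.953 = 0.4607 m²/s; V₁ = q/y₁ = 4.574 m/s. Fr₁ = V₁/√(g·y₁) = 4.602.
From the momentum equation for a rectangular channel, y₂/y₁ = ½[√(1 + 8Fr₁²) − 1] = ½[√170.46 − 1] = 6.028.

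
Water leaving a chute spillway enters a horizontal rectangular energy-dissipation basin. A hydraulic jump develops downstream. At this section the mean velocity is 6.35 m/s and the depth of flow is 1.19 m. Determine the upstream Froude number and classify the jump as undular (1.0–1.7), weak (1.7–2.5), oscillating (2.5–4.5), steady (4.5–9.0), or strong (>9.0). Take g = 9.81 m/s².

Fr₁ = 1.86; weak jump

Fr₁ = V₁/√(g·y₁) = 6.35/√(9.81×1.19) = 1.86.
Fr₁ = 1.86 lies in the weak range.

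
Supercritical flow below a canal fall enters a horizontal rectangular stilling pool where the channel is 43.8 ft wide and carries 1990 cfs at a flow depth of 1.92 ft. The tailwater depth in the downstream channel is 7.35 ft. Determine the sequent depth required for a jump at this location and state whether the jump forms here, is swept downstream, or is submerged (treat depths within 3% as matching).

y₂ = 7.27 ft; the jump forms here

q = Q/b = 1990/43.8 = 45.4 ft²/s; V₁ = q/y₁ = 23.7 ft/s. Fr₁ = V₁/√(g·y₁) = 3.01.
Bélanger equation: y₂/y₁ = ½[√(1 + 8Fr₁²) − 1] = ½[√73.46 − 1] = 3.79.
y₂ = 3.79 × 1.92 = 7.27 ft.
Tailwater y_tw = 7.35 ft: y_tw ≈ y₂, so the jump forms here.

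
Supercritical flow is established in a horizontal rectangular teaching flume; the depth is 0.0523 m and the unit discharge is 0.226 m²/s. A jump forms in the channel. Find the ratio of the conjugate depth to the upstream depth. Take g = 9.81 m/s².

y₂/y₁ = 8.05

V₁ = q/y₁ = 0.226/0.0523 = 4.32 m/s. Fr₁ = V₁/√(g·y₁) = 4.32/√(9.81×0.0523) = 6.03.
Bélanger equation: y₂/y₁ = ½[√(1 + 8Fr₁²) − 1] = ½[√292.2 − 1] = 8.05.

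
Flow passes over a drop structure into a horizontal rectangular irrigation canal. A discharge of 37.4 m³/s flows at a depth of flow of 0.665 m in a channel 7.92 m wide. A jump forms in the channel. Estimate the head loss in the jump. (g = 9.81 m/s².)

ΔE = 0.718 m

q = Q/b = 37.4/7.92 = 4.72 m²/s; V₁ = q/y₁ = 7.10 m/s. Fr₁ = V₁/√(g·y₁) = 2.78.
Conjugate-depth relation: y₂/y₁ = ½[√(1 + 8Fr₁²) − 1] = ½[√62.84 − 1] = 3.46.
y₂ = 3.46 × 0.665 = 2.30 m.
Head loss: ΔE = (y₂ − y₁)³/(4y₁y₂) = (2.30 − 0.665)³/(4×0.665×2.30) = 4.40/6.13 = 0.718 m.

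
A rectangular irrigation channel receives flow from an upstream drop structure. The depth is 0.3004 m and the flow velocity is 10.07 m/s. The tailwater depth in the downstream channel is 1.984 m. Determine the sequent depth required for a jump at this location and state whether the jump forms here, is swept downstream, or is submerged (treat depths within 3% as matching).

y₂ = 2.346 m; the jump is swept downstream

Fr₁ = V₁/√(g·y₁) = 10.07/√(9.81×0.3004) = 5.866.
Bélanger equation: y₂/y₁ = ½[√(1 + 8Fr₁²) − 1] = ½[√276.28 − 1] = 7.811.
y₂ = 7.811 × 0.3004 = 2.346 m.
Tailwater y_tw = 1.984 m: y_tw < y₂, so the jump is swept downstream.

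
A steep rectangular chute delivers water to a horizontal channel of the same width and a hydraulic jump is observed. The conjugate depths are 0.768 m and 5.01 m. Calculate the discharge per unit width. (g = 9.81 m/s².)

For a rectangular channel the momentum equation gives q² = ½·g·y₁·y₂·(y₁ + y₂) = ½×9.81×0.768×5.01×5.78 = 109.
q = √109 = 10.4 m²/s.

q = 10.4 m²/s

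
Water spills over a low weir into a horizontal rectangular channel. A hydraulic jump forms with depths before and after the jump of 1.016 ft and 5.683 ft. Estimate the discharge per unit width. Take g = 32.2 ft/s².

For a rectangular channel the momentum equation gives q² = ½·g·y₁·y₂·(y₁ + y₂) = ½×32.2×1.016×5.683×6.699 = 622.7.
q = √622.7 = 24.95 ft²/s.

q = 24.95 ft²/s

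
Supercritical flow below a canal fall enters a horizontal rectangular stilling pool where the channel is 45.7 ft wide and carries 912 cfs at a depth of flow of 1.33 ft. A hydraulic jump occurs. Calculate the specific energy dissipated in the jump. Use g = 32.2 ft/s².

q = Q/b = 912/45.7 = 20.0 ft²/s; V₁ = q/y₁ = 15.0 ft/s. Fr₁ = V₁/√(g·y₁) = 2.29.
Conjugate-depth relation: y₂/y₁ = ½[√(1 + 8Fr₁²) − 1] = ½[√43.06 − 1] = 2.78.
y₂ = 2.78 × 1.33 = 3.70 ft.
V₂ = q/y₂ = 20.0/3.70 = 5.40 ft/s. E₁ = y₁ + V₁²/2g = 4.83 ft; E₂ = y₂ + V₂²/2g = 4.15 ft. ΔE = E₁ − E₂ = 0.675 ft.

ΔE = 0.675 ft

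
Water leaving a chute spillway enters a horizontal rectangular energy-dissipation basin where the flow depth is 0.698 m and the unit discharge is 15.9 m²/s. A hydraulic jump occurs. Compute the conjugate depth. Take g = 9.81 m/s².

y₂ = 8.25 m

V₁ = q/y₁ = 15.9/0.698 = 22.8 m/s. Fr₁ = V₁/√(g·y₁) = 22.8/√(9.81×0.698) = 8.71.
From the momentum equation for a rectangular channel, y₂/y₁ = ½[√(1 + 8Fr₁²) − 1] = ½[√607.2 − 1] = 11.8.
y₂ = 11.8 × 0.698 = 8.25 m.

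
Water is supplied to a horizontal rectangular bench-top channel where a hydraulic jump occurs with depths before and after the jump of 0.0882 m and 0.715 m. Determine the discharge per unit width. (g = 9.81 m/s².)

q = 0.498 m²/s

For a rectangular channel the momentum equation gives q² = ½·g·y₁·y₂·(y₁ + y₂) = ½×9.81×0.0882×0.715×0.803 = 0.248.
q = √0.248 = 0.498 m²/s.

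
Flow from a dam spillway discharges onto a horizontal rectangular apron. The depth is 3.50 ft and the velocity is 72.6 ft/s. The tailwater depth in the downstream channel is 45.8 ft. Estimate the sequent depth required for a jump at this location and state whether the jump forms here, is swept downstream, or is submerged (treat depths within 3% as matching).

Fr₁ = V₁/√(g·y₁) = 72.6/√(32.2×3.50) = 6.84.
By Bélanger, y₂/y₁ = ½[√(1 + 8Fr₁²) − 1] = ½[√375.1 − 1] = 9.18.
y₂ = 9.18 × 3.50 = 32.1 ft.
Tailwater y_tw = 45.8 ft: y_tw > y₂, so the jump is submerged.

y₂ = 32.1 ft; the jump is submerged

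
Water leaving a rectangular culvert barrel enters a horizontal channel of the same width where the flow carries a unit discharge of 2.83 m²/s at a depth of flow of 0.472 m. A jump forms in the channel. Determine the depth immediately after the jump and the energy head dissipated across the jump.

V₁ = q/y₁ = 2.83/0.472 = 6.00 m/s. Fr₁ = V₁/√(g·y₁) = 6.00/√(9.81×0.472) = 2.79.
From the momentum equation for a rectangular channel, y₂/y₁ = ½[√(1 + 8Fr₁²) − 1] = ½[√63.11 − 1] = 3.47.
y₂ = 3.47 × 0.472 = 1.64 m.
V₂ = q/y₂ = 2.83/1.64 = 1.73 m/s. E₁ = y₁ + V₁²/2g = 2.30 m; E₂ = y₂ + V₂²/2g = 1.79 m. ΔE = E₁ − E₂ = 0.513 m.

y₂ = 1.64 m; ΔE = 0.513 m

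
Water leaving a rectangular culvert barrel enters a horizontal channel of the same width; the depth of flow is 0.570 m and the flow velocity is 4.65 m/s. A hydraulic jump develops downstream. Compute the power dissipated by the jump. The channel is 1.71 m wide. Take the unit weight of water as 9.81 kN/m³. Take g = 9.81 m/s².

P = 6.35 kW

Fr₁ = V₁/√(g·y₁) = 4.65/√(9.81×0.570) = 1.97.
From the momentum equation for a rectangular channel, y₂/y₁ = ½[√(1 + 8Fr₁²) − 1] = ½[√31.94 − 1] = 2.33.
y₂ = 2.33 × 0.570 = 1.33 m.
q = V₁·y₁ = 4.65 × 0.570 = 2.65 m²/s. V₂ = q/y₂ = 2.65/1.33 = 2.00 m/s. E₁ = y₁ + V₁²/2g = 1.67 m; E₂ = y₂ + V₂²/2g = 1.53 m. ΔE = E₁ − E₂ = 0.143 m.
Q = q·b = 2.65 × 1.71 = 4.53 m³/s. P = γ·Q·ΔE = 9.81 × 4.53 × 0.143 = 6.35 kW.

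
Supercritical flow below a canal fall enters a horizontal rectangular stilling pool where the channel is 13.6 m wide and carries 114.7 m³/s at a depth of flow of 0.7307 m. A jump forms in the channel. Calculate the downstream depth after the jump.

y₂ = 4.104 m

q = Q/b = 114.7/13.6 = 8.434 m²/s; V₁ = q/y₁ = 11.54 m/s. Fr₁ = V₁/√(g·y₁) = 4.311.
Sequent-depth ratio: y₂/y₁ = ½[√(1 + 8Fr₁²) − 1] = ½[√149.68 − 1] = 5.617.
y₂ = 5.617 × 0.7307 = 4.104 m.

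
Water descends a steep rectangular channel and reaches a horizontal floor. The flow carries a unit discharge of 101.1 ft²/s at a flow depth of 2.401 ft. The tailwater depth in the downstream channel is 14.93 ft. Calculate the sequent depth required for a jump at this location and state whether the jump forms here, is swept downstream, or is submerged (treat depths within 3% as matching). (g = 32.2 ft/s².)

y₂ = 15.10 ft; the jump forms here

V₁ = q/y₁ = 101.1/2.401 = 42.11 ft/s. Fr₁ = V₁/√(g·y₁) = 42.11/√(32.2×2.401) = 4.789.
Sequent-depth ratio: y₂/y₁ = ½[√(1 + 8Fr₁²) − 1] = ½[√184.47 − 1] = 6.291.
y₂ = 6.291 × 2.401 = 15.10 ft.
Tailwater y_tw = 14.93 ft: y_tw ≈ y₂, so the jump forms here.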